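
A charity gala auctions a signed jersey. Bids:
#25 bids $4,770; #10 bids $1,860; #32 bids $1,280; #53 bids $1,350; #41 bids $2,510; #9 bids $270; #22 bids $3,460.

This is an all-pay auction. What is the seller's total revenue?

Total revenue: $15,500

Sorting bids: 4,770 (#25) > 3,460 (#22) > 2,510 (#41) > 1,860 (#10) > 1,350 (#53) > 1,280 (#32) > …
#25 wins with the top bid; all bids are sunk regardless.
Every bidder forfeits their bid regardless of winning.
Revenue = 4,770 + 1,860 + 1,280 + 1,350 + 2,510 + 270 + 3,460 = $15,500.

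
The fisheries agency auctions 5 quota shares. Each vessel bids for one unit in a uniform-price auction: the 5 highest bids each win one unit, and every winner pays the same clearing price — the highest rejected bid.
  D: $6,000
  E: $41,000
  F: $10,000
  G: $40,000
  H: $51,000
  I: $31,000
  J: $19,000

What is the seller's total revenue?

Total revenue: $50,000

Sorting: 51,000 (H), 41,000 (E), 40,000 (G), 31,000 (I), 19,000 (J), 10,000 (F), 6,000 (D)
Top 5: H, E, G, I, J.
Clearing price = highest rejected bid = $10,000.
Total revenue = 5 × $10,000 = $50,000.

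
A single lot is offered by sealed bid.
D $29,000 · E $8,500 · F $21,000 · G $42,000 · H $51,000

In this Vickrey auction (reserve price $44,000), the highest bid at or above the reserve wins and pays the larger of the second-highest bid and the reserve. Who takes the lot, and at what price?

Bids ranked: 51,000 (H) > 42,000 (G) > 29,000 (D) > 21,000 (F) > 8,500 (E)
Highest eligible bid: H at $51,000.
Second-highest bid $42,000 is below the reserve $44,000, so the reserve binds → payment $44,000.

H pays $44,000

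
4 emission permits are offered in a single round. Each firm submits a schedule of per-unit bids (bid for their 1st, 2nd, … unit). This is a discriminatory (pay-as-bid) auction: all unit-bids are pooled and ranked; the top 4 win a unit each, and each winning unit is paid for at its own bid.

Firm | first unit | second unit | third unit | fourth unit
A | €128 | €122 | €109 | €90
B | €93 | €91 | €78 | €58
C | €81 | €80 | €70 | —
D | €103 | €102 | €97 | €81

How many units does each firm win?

Merging the schedules and taking the best 4: 128 (A-1), 122 (A-2), 109 (A-3), 103 (D-1)
Next rejected bid: €102 (not a price — pay-as-bid).
Allocation: A 3, D 1.

A 3, D 1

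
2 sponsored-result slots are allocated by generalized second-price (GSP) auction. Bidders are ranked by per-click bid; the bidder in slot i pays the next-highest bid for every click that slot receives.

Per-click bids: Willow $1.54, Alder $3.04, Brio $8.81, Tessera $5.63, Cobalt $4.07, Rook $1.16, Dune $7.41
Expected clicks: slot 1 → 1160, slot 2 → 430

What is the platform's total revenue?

Sorting advertisers: $8.81 (Brio) > $7.41 (Dune) > $5.63 (Tessera) > …
Slot 1: Brio pays $7.41 × 1160 = $8595.60
Slot 2: Dune pays $5.63 × 430 = $2420.90
Total = $11016.50

Total revenue: $11016.50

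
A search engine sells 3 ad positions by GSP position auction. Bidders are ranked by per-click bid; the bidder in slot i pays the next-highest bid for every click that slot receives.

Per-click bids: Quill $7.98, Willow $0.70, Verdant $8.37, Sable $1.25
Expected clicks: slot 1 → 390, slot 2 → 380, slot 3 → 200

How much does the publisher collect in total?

Ranked by bid: $8.37 (Verdant) > $7.98 (Quill) > $1.25 (Sable) > $0.70 (Willow)
Slot 1: Verdant pays $7.98 × 390 = $3112.20
Slot 2: Quill pays $1.25 × 380 = $475.00
Slot 3: Sable pays $0.70 × 200 = $140.00
Total = $3727.20

Total revenue: $3727.20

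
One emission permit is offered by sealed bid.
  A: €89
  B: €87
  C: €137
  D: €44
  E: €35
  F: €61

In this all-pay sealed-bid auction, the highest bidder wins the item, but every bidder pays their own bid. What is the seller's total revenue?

Total revenue: €453

Bids in order: 137 (C) > 89 (A) > 87 (B) > 61 (F) > 44 (D) > 35 (E)
C wins with the top bid; all bids are sunk regardless.
Every bidder forfeits their bid regardless of winning.
Revenue = 89 + 87 + 137 + 44 + 35 + 61 = €453.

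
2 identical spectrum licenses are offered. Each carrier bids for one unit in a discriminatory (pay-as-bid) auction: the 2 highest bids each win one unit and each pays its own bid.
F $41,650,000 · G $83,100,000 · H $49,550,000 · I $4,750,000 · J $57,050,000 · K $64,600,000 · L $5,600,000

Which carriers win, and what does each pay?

Sorting: 83,100,000 (G), 64,600,000 (K), 57,050,000 (J), 49,550,000 (H), …
Winners (2 units): G, K.
Each winner pays its own bid: G $83,100,000, K $64,600,000.

G $83,100,000, K $64,600,000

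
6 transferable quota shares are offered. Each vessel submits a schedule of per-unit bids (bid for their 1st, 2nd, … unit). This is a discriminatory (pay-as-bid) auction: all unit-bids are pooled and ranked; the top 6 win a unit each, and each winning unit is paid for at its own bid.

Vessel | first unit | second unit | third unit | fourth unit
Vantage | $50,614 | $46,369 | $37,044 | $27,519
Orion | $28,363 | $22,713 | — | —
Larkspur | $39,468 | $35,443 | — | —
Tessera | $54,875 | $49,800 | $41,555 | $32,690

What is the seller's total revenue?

Total revenue: $282,681

Merging the schedules and taking the best 6: 54,875 (Tessera-1), 50,614 (Vantage-1), 49,800 (Tessera-2), 46,369 (Vantage-2), 41,555 (Tessera-3), 39,468 (Larkspur-1)
Next rejected bid: $37,044 (not a price — pay-as-bid).
Each winning unit pays its own bid.
Revenue = 54,875 + 50,614 + 49,800 + 46,369 + 41,555 + 39,468 = $282,681.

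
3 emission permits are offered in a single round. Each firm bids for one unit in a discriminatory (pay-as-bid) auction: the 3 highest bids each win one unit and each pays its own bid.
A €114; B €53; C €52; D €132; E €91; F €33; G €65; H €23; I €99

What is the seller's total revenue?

Total revenue: €345

Ordering the bids: 132 (D), 114 (A), 99 (I), 91 (E), 65 (G), …
Winners (3 units): D, A, I.
Total revenue = 132 + 114 + 99 = €345.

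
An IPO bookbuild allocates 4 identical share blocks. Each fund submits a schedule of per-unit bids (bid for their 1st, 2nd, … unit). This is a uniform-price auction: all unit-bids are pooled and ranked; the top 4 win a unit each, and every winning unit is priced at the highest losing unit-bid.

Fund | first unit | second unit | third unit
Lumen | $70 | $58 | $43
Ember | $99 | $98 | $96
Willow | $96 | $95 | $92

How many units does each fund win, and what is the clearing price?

All unit-bids, highest first — top 4: 99 (Ember-1), 98 (Ember-2), 96 (Ember-3), 96 (Willow-1)
The (k+1)-th unit-bid is $95.
Allocation: Ember 3, Willow 1.

Ember 3, Willow 1; clearing price $95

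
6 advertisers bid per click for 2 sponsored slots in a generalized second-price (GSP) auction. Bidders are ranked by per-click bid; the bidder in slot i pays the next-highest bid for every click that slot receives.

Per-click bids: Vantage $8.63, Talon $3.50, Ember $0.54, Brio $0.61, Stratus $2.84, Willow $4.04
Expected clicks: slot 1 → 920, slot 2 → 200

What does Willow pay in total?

Willow pays $700.00

Ranked by bid: $8.63 (Vantage) > $4.04 (Willow) > $3.50 (Talon) > …
Willow holds slot 2 → pays next bid $3.50 × 200 clicks = $700.00.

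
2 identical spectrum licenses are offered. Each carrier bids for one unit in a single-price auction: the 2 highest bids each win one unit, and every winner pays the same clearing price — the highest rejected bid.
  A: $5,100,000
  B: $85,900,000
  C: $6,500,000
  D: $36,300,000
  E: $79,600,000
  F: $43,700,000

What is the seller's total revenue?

Sorting: 85,900,000 (B), 79,600,000 (E), 43,700,000 (F), 36,300,000 (D), …
Top 2: B, E.
Clearing price = highest rejected bid = $43,700,000.
Total revenue = 2 × $43,700,000 = $87,400,000.

Total revenue: $87,400,000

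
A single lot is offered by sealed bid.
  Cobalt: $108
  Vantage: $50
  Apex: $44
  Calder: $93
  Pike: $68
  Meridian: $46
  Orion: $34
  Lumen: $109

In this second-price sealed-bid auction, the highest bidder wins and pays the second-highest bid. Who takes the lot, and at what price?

Lumen pays $108

Rule: the highest bidder wins and pays the second-highest bid.
Bids ranked: 109 (Lumen) > 108 (Cobalt) > 93 (Calder) > 68 (Pike) > 50 (Vantage) > 46 (Meridian) > …
Second-price: Lumen pays Cobalt's bid of $108.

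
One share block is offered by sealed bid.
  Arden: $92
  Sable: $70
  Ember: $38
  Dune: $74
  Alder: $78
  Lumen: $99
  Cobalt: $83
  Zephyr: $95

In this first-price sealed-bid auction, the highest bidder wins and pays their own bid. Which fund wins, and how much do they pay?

Lumen pays $99

First-price sealed-bid auction: the highest bidder wins and pays their own bid.
Sorting bids: 99 (Lumen) > 95 (Zephyr) > 92 (Arden) > 83 (Cobalt) > 78 (Alder) > 74 (Dune) > …
Lumen is highest → pays own bid, $99.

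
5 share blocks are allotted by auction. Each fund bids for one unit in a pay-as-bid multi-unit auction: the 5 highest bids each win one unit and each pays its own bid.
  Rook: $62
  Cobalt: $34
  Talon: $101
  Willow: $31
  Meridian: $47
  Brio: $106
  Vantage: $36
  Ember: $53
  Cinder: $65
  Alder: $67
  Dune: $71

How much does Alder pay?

Sorting: 106 (Brio), 101 (Talon), 71 (Dune), 67 (Alder), 65 (Cinder), 62 (Rook), 53 (Ember), …
Winners (5 units): Brio, Talon, Dune, Alder, Cinder.
Alder wins → own bid $67.

Alder pays $67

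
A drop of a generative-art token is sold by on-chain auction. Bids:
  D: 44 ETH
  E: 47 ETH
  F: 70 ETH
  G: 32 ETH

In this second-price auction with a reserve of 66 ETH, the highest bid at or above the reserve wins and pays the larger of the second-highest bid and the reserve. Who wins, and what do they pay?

F pays 66 ETH

Sorting bids: 70 (F) > 47 (E) > 44 (D) > 32 (G)
Highest eligible bid: F at 70 ETH.
max(second-highest 47 ETH, reserve 66 ETH) = 66 ETH.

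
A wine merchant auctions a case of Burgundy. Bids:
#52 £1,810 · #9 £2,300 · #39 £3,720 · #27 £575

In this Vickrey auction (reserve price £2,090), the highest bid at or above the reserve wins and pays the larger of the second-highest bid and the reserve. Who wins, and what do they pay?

Bids in order: 3,720 (#39) > 2,300 (#9) > 1,810 (#52) > 575 (#27)
#39 has the top bid at or above the reserve (£3,720).
Second-highest bid £2,300 exceeds the reserve £2,090 → payment £2,300.

#39 pays £2,300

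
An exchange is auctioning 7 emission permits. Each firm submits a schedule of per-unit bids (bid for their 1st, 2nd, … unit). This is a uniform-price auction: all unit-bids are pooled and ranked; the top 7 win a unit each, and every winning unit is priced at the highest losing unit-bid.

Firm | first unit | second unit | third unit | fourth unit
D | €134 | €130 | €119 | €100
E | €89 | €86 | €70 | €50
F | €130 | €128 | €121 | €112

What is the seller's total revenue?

Total revenue: €700

All unit-bids, highest first — top 7: 134 (D-1), 130 (D-2), 130 (F-1), 128 (F-2), 121 (F-3), 119 (D-3), 112 (F-4)
The (k+1)-th unit-bid is €100.
Allocation: D 3, F 4. Every unit priced at €100.
Revenue = 7 × 100 = €700.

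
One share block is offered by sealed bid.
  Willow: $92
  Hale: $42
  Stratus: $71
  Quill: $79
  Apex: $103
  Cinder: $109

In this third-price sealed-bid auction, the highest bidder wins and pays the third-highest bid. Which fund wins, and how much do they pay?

Cinder pays $92

Bids in order: 109 (Cinder) > 103 (Apex) > 92 (Willow) > 79 (Quill) > 71 (Stratus) > 42 (Hale)
Cinder wins; payment is bid #3 in the ranking = $92.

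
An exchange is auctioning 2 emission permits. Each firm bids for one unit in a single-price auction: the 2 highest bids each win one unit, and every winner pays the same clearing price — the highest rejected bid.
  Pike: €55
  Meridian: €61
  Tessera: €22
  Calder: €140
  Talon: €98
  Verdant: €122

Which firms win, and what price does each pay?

Calder, Verdant; each pays €98

Bids ranked high→low: 140 (Calder), 122 (Verdant), 98 (Talon), 61 (Meridian), …
The 2 highest are Calder, Verdant.
Clearing price = highest rejected bid = €98.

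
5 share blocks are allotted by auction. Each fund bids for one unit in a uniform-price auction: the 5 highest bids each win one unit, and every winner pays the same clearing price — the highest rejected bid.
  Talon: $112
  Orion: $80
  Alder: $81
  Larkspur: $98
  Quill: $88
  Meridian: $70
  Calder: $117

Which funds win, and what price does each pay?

Sorting: 117 (Calder), 112 (Talon), 98 (Larkspur), 88 (Quill), 81 (Alder), 80 (Orion), 70 (Meridian)
Winners (5 units): Calder, Talon, Larkspur, Quill, Alder.
First losing bid is Orion's $80, which sets the uniform price.

Calder, Talon, Larkspur, Quill, Alder; each pays $80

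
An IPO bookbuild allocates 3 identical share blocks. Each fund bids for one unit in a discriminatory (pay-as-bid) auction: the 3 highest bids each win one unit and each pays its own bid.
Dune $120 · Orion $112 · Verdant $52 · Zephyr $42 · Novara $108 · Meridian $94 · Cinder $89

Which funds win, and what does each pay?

Sorting: 120 (Dune), 112 (Orion), 108 (Novara), 94 (Meridian), 89 (Cinder), …
The 3 highest are Dune, Orion, Novara.
Each winner pays its own bid: Dune $120, Orion $112, Novara $108.

Dune $120, Orion $112, Novara $108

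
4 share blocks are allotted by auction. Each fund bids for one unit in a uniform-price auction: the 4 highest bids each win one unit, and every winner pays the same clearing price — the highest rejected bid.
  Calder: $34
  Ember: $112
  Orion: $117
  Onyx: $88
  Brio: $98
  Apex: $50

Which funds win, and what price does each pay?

Sorting: 117 (Orion), 112 (Ember), 98 (Brio), 88 (Onyx), 50 (Apex), 34 (Calder)
The 4 highest are Orion, Ember, Brio, Onyx.
Clearing price = highest rejected bid = $50.

Orion, Ember, Brio, Onyx; each pays $50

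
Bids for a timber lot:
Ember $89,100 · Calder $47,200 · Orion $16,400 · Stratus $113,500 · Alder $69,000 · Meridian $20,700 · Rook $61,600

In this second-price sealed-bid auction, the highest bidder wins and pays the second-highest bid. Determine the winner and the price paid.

Stratus pays $89,100

Bids ranked: 113,500 (Stratus) > 89,100 (Ember) > 69,000 (Alder) > 61,600 (Rook) > 47,200 (Calder) > 20,700 (Meridian) > …
Stratus is highest; pays the second-highest bid, $89,100.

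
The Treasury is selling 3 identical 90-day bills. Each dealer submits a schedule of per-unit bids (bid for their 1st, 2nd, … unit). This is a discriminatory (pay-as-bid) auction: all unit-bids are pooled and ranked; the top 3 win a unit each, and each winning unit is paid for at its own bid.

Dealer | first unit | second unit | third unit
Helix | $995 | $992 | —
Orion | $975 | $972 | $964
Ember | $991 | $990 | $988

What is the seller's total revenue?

Total revenue: $2,978

Pooled unit-bids ranked (top 3): 995 (Helix-1), 992 (Helix-2), 991 (Ember-1)
Next rejected bid: $990 (not a price — pay-as-bid).
Each winning unit pays its own bid.
Revenue = 995 + 992 + 991 = $2,978.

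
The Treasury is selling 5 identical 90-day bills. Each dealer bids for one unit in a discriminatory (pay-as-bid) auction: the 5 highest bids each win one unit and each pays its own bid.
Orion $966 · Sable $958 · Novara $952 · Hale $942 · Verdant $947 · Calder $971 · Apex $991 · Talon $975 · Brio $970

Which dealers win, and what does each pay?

Ordering the bids: 991 (Apex), 975 (Talon), 971 (Calder), 970 (Brio), 966 (Orion), 958 (Sable), 952 (Novara), …
Winners (5 units): Apex, Talon, Calder, Brio, Orion.
Each winner pays its own bid: Apex $991, Talon $975, Calder $971, Brio $970, Orion $966.

Apex $991, Talon $975, Calder $971, Brio $970, Orion $966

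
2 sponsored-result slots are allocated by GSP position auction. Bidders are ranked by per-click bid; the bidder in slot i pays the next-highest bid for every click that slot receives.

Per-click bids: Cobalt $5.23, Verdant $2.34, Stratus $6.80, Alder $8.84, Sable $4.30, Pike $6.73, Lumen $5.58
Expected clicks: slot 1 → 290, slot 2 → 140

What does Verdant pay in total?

Verdant pays $0.00

Ranked by bid: $8.84 (Alder) > $6.80 (Stratus) > $6.73 (Pike) > …
Verdant ranks below slot 2 → no slot, pays nothing.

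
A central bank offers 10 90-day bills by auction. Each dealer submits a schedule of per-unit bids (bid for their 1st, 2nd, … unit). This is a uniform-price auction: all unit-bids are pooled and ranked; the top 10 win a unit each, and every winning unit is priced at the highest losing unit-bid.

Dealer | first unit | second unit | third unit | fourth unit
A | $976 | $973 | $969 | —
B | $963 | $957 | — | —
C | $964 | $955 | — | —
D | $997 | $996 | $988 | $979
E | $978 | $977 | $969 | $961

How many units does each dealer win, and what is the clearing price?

A 3, D 4, E 3; clearing price $964

All unit-bids, highest first — top 10: 997 (D-1), 996 (D-2), 988 (D-3), 979 (D-4), 978 (E-1), 977 (E-2), 976 (A-1), 973 (A-2), 969 (A-3), 969 (E-3)
First bid not allocated: $964.
Allocation: A 3, D 4, E 3.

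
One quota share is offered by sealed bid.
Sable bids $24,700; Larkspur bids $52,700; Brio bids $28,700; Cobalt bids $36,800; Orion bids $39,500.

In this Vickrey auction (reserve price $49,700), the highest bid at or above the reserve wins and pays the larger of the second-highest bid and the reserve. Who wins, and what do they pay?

Bids ranked: 52,700 (Larkspur) > 39,500 (Orion) > 36,800 (Cobalt) > 28,700 (Brio) > 24,700 (Sable)
Highest eligible bid: Larkspur at $52,700.
max(second-highest $39,500, reserve $49,700) = $49,700.

Larkspur pays $49,700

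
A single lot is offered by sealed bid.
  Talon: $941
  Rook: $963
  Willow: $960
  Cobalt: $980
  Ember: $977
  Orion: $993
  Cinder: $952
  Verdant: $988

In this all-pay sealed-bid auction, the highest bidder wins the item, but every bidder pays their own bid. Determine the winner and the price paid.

Bids ranked: 993 (Orion) > 988 (Verdant) > 980 (Cobalt) > 977 (Ember) > 963 (Rook) > 960 (Willow) > …
Orion wins with the top bid; all bids are sunk regardless.

Orion pays $993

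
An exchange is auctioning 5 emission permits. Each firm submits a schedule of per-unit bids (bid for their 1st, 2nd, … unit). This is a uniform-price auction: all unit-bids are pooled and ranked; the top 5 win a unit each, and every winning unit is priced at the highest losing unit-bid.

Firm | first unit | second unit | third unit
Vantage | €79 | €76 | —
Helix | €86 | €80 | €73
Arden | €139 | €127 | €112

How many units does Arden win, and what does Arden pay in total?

All unit-bids, highest first — top 5: 139 (Arden-1), 127 (Arden-2), 112 (Arden-3), 86 (Helix-1), 80 (Helix-2)
The (k+1)-th unit-bid is €79.
Arden wins 3 unit(s) at €79 each.

Arden: 3 units, pays €237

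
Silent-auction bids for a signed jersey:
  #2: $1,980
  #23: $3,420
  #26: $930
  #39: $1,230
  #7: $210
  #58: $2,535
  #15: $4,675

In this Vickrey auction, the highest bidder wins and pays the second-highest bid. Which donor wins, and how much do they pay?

#15 pays $3,420

Rule: the highest bidder wins and pays the second-highest bid.
Bids ranked: 4,675 (#15) > 3,420 (#23) > 2,535 (#58) > 1,980 (#2) > 1,230 (#39) > 930 (#26) > …
#15 wins with the highest bid; price is set by the runner-up at $3,420.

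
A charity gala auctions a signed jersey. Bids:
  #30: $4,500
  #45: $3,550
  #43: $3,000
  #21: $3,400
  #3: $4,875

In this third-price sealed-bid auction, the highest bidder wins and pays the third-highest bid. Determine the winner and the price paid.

#3 pays $3,550

Third-price sealed-bid auction: the highest bidder wins and pays the third-highest bid.
Bids in order: 4,875 (#3) > 4,500 (#30) > 3,550 (#45) > 3,400 (#21) > 3,000 (#43)
#3 wins; payment is bid #3 in the ranking = $3,550.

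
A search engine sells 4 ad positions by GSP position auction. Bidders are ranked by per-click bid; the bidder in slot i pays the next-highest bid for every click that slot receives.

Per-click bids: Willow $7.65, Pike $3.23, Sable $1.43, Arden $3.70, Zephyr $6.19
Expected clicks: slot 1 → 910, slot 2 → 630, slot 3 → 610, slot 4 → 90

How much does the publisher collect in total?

Total revenue: $10062.90

Sorting advertisers: $7.65 (Willow) > $6.19 (Zephyr) > $3.70 (Arden) > $3.23 (Pike) > $1.43 (Sable)
Slot 1: Willow pays $6.19 × 910 = $5632.90
Slot 2: Zephyr pays $3.70 × 630 = $2331.00
Slot 3: Arden pays $3.23 × 610 = $1970.30
Slot 4: Pike pays $1.43 × 90 = $128.70
Total = $10062.90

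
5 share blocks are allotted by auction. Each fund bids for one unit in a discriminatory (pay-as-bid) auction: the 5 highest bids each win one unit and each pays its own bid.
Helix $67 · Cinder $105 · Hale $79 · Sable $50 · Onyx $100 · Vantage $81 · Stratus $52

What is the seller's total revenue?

Sorting: 105 (Cinder), 100 (Onyx), 81 (Vantage), 79 (Hale), 67 (Helix), 52 (Stratus), 50 (Sable)
Winners (5 units): Cinder, Onyx, Vantage, Hale, Helix.
Total revenue = 105 + 100 + 81 + 79 + 67 = $432.

Total revenue: $432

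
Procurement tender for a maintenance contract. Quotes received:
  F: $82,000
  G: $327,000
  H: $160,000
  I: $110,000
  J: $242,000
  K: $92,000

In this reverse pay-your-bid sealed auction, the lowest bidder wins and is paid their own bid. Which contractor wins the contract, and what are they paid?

F is paid $82,000

Reverse pay-your-bid sealed auction: the lowest bidder wins and is paid their own bid.
Sorting bids: 82,000 (F) < 92,000 (K) < 110,000 (I) < 160,000 (H) < 242,000 (J) < 327,000 (G)
F is lowest → is paid own bid, $82,000.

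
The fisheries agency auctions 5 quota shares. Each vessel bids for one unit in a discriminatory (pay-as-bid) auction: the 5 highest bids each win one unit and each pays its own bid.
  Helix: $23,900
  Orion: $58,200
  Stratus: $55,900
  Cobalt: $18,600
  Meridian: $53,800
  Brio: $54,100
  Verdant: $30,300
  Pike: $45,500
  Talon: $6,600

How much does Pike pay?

Pike pays $45,500

Bids ranked high→low: 58,200 (Orion), 55,900 (Stratus), 54,100 (Brio), 53,800 (Meridian), 45,500 (Pike), 30,300 (Verdant), 23,900 (Helix), …
The 5 highest are Orion, Stratus, Brio, Meridian, Pike.
Pike wins → own bid $45,500.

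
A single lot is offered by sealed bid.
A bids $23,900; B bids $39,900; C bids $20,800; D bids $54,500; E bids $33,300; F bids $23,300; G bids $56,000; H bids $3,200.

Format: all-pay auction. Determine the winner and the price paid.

G pays $56,000

Rule: the highest bidder wins the item, but every bidder pays their own bid.
Sorting bids: 56,000 (G) > 54,500 (D) > 39,900 (B) > 33,300 (E) > 23,900 (A) > 23,300 (F) > …
G wins with the top bid; all bids are sunk regardless.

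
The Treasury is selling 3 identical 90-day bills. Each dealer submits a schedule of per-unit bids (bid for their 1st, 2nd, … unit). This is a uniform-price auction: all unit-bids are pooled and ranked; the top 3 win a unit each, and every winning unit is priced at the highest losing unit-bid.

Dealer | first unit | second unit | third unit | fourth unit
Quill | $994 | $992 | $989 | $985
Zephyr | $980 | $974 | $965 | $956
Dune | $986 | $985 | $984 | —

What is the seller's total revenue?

All unit-bids, highest first — top 3: 994 (Quill-1), 992 (Quill-2), 989 (Quill-3)
Highest rejected unit-bid = $986.
Allocation: Quill 3. Every unit priced at $986.
Revenue = 3 × 986 = $2,958.

Total revenue: $2,958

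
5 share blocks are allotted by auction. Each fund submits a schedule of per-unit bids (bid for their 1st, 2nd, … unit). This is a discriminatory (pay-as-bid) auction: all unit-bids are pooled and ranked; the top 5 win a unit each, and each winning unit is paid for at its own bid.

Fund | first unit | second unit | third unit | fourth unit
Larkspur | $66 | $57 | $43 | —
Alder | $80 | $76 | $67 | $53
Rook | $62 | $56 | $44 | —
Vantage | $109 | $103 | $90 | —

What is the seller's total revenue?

Total revenue: $458

Pooled unit-bids ranked (top 5): 109 (Vantage-1), 103 (Vantage-2), 90 (Vantage-3), 80 (Alder-1), 76 (Alder-2)
Next rejected bid: $67 (not a price — pay-as-bid).
Each winning unit pays its own bid.
Revenue = 109 + 103 + 90 + 80 + 76 = $458.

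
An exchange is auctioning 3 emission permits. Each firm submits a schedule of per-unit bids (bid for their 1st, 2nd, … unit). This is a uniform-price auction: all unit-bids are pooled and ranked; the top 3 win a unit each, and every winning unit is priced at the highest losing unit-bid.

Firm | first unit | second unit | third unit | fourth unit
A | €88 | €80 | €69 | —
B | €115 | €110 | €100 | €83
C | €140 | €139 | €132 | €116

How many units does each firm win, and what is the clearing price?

Merging the schedules and taking the best 3: 140 (C-1), 139 (C-2), 132 (C-3)
Highest rejected unit-bid = €116.
Allocation: C 3.

C 3; clearing price €116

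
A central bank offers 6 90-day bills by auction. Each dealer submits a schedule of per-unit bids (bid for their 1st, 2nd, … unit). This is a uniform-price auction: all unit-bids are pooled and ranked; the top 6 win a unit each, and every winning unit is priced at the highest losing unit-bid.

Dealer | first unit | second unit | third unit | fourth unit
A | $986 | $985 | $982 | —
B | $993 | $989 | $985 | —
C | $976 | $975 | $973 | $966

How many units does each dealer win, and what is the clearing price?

All unit-bids, highest first — top 6: 993 (B-1), 989 (B-2), 986 (A-1), 985 (A-2), 985 (B-3), 982 (A-3)
Highest rejected unit-bid = $976.
Allocation: A 3, B 3.

A 3, B 3; clearing price $976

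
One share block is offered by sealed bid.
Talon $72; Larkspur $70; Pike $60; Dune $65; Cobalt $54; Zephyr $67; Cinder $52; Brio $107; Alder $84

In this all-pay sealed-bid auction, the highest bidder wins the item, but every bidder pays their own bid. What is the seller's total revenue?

Bids in order: 107 (Brio) > 84 (Alder) > 72 (Talon) > 70 (Larkspur) > 67 (Zephyr) > 65 (Dune) > …
Brio wins with the top bid; all bids are sunk regardless.
Every bidder forfeits their bid regardless of winning.
Revenue = 72 + 70 + 60 + 65 + 54 + 67 + 52 + 107 + 84 = $631.

Total revenue: $631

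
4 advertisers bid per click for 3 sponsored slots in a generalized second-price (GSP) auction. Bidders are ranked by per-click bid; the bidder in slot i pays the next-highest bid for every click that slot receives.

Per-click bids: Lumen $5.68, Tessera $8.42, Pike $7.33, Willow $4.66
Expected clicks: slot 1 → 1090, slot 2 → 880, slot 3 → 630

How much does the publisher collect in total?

Total revenue: $15923.90

Ranked by bid: $8.42 (Tessera) > $7.33 (Pike) > $5.68 (Lumen) > $4.66 (Willow)
Slot 1: Tessera pays $7.33 × 1090 = $7989.70
Slot 2: Pike pays $5.68 × 880 = $4998.40
Slot 3: Lumen pays $4.66 × 630 = $2935.80
Total = $15923.90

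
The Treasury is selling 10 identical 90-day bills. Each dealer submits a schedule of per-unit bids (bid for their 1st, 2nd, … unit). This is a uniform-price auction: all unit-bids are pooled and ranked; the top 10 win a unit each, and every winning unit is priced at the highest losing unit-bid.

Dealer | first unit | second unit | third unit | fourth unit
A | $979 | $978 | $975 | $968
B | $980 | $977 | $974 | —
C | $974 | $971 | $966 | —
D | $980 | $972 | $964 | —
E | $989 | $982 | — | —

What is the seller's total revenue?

All unit-bids, highest first — top 10: 989 (E-1), 982 (E-2), 980 (B-1), 980 (D-1), 979 (A-1), 978 (A-2), 977 (B-2), 975 (A-3), 974 (B-3), 974 (C-1)
Highest rejected unit-bid = $972.
Allocation: A 3, B 3, C 1, D 1, E 2. Every unit priced at $972.
Revenue = 10 × 972 = $9,720.

Total revenue: $9,720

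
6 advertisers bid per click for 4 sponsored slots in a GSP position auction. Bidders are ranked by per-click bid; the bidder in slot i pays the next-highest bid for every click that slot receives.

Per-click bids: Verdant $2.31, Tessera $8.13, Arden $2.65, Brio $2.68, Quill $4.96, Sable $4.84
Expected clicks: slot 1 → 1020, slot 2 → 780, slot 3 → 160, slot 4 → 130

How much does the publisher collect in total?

Total revenue: $9607.70

Per-click bids in order: $8.13 (Tessera) > $4.96 (Quill) > $4.84 (Sable) > $2.68 (Brio) > $2.65 (Arden) > …
Slot 1: Tessera pays $4.96 × 1020 = $5059.20
Slot 2: Quill pays $4.84 × 780 = $3775.20
Slot 3: Sable pays $2.68 × 160 = $428.80
Slot 4: Brio pays $2.65 × 130 = $344.50
Total = $9607.70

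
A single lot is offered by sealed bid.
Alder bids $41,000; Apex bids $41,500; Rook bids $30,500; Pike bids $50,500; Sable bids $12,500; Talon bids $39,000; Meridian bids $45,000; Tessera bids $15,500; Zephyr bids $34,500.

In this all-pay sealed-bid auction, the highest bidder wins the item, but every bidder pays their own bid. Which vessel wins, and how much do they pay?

Rule: the highest bidder wins the item, but every bidder pays their own bid.
Bids ranked: 50,500 (Pike) > 45,000 (Meridian) > 41,500 (Apex) > 41,000 (Alder) > 39,000 (Talon) > 34,500 (Zephyr) > …
Pike is highest and takes the item; every bidder forfeits their bid.

Pike pays $50,500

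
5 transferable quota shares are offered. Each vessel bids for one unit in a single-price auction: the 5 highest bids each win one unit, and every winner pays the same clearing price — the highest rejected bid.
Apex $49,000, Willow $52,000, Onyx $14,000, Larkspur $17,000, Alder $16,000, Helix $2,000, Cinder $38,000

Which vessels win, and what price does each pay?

Willow, Apex, Cinder, Larkspur, Alder; each pays $14,000

Sorting: 52,000 (Willow), 49,000 (Apex), 38,000 (Cinder), 17,000 (Larkspur), 16,000 (Alder), 14,000 (Onyx), 2,000 (Helix)
Top 5: Willow, Apex, Cinder, Larkspur, Alder.
Highest unsuccessful bid: $14,000 → clearing price.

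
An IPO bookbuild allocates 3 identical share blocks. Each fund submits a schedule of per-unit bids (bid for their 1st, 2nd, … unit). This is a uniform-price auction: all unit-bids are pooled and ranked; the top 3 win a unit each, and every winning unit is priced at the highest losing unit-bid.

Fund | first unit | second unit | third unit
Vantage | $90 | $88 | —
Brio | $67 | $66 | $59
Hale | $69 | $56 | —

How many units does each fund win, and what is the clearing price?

Merging the schedules and taking the best 3: 90 (Vantage-1), 88 (Vantage-2), 69 (Hale-1)
Highest rejected unit-bid = $67.
Allocation: Hale 1, Vantage 2.

Hale 1, Vantage 2; clearing price $67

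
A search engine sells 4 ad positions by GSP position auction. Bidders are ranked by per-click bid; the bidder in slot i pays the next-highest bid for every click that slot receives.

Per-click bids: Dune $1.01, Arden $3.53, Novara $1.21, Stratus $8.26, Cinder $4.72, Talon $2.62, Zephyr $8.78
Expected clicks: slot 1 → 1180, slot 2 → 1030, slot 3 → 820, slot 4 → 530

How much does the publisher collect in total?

Total revenue: $18891.60

Sorting advertisers: $8.78 (Zephyr) > $8.26 (Stratus) > $4.72 (Cinder) > $3.53 (Arden) > $2.62 (Talon) > …
Slot 1: Zephyr pays $8.26 × 1180 = $9746.80
Slot 2: Stratus pays $4.72 × 1030 = $4861.60
Slot 3: Cinder pays $3.53 × 820 = $2894.60
Slot 4: Arden pays $2.62 × 530 = $1388.60
Total = $18891.60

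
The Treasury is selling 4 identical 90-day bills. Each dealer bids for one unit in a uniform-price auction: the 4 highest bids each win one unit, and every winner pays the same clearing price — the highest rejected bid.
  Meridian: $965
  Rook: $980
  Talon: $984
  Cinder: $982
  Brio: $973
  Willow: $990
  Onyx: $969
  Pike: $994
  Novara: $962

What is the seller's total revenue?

Total revenue: $3,920

Bids ranked high→low: 994 (Pike), 990 (Willow), 984 (Talon), 982 (Cinder), 980 (Rook), 973 (Brio), …
Winners (4 units): Pike, Willow, Talon, Cinder.
Highest unsuccessful bid: $980 → clearing price.
Total revenue = 4 × $980 = $3,920.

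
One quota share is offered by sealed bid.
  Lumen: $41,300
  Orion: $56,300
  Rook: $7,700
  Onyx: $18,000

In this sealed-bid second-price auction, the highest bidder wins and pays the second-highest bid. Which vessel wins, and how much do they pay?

Orion pays $41,300

Rule: the highest bidder wins and pays the second-highest bid.
Bids ranked: 56,300 (Orion) > 41,300 (Lumen) > 18,000 (Onyx) > 7,700 (Rook)
Orion is highest; pays the second-highest bid, $41,300.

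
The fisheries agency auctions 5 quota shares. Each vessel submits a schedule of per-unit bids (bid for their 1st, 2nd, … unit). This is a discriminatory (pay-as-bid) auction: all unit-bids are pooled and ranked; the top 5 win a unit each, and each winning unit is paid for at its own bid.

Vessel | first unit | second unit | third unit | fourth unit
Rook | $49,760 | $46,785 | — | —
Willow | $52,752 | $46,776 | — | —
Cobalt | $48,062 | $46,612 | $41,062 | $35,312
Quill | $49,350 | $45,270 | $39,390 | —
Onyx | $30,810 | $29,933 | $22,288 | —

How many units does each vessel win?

Cobalt 1, Quill 1, Rook 2, Willow 1

Merging the schedules and taking the best 5: 52,752 (Willow-1), 49,760 (Rook-1), 49,350 (Quill-1), 48,062 (Cobalt-1), 46,785 (Rook-2)
Next rejected bid: $46,776 (not a price — pay-as-bid).
Allocation: Cobalt 1, Quill 1, Rook 2, Willow 1.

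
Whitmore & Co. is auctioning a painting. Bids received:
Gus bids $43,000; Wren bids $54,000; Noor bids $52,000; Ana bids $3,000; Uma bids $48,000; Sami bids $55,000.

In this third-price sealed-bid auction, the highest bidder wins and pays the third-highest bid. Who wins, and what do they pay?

Third-price sealed-bid auction: the highest bidder wins and pays the third-highest bid.
Bids in order: 55,000 (Sami) > 54,000 (Wren) > 52,000 (Noor) > 48,000 (Uma) > 43,000 (Gus) > 3,000 (Ana)
Sami is highest; pays the third-highest bid, $52,000.

Sami pays $52,000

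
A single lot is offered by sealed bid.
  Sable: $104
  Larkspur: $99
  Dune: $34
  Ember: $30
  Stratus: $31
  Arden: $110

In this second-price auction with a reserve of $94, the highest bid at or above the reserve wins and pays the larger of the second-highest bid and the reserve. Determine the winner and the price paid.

Arden pays $104

Second-price auction with a reserve of $94: the highest bid at or above the reserve wins and pays the larger of the second-highest bid and the reserve.
Sorting bids: 110 (Arden) > 104 (Sable) > 99 (Larkspur) > 34 (Dune) > 31 (Stratus) > 30 (Ember)
Highest eligible bid: Arden at $110.
Second-highest bid $104 exceeds the reserve $94 → payment $104.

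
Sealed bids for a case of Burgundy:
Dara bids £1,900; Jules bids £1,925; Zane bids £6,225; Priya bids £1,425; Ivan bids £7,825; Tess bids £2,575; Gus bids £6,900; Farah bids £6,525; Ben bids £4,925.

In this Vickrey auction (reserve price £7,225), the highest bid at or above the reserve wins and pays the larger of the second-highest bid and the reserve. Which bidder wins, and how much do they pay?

Ivan pays £7,225

Sorting bids: 7,825 (Ivan) > 6,900 (Gus) > 6,525 (Farah) > 6,225 (Zane) > 4,925 (Ben) > 2,575 (Tess) > …
Highest eligible bid: Ivan at £7,825.
Second-highest bid £6,900 is below the reserve £7,225, so the reserve binds → payment £7,225.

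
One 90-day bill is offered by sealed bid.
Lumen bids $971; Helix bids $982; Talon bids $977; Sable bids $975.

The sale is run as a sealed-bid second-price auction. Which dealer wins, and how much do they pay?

Helix pays $977

Bids in order: 982 (Helix) > 977 (Talon) > 975 (Sable) > 971 (Lumen)
Helix wins with the highest bid; price is set by the runner-up at $977.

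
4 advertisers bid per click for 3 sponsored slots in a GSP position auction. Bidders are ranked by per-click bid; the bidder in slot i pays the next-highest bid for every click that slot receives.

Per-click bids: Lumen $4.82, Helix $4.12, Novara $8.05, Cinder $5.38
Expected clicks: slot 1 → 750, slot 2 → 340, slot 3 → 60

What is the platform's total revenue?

Total revenue: $5921.00

Per-click bids in order: $8.05 (Novara) > $5.38 (Cinder) > $4.82 (Lumen) > $4.12 (Helix)
Slot 1: Novara pays $5.38 × 750 = $4035.00
Slot 2: Cinder pays $4.82 × 340 = $1638.80
Slot 3: Lumen pays $4.12 × 60 = $247.20
Total = $5921.00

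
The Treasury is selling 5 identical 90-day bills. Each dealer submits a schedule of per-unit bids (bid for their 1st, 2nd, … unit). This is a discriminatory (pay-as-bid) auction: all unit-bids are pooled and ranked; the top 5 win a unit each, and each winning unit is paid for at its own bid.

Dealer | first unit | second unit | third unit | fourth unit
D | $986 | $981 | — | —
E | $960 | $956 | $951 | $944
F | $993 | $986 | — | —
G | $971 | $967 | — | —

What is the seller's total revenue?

Total revenue: $4,917

Merging the schedules and taking the best 5: 993 (F-1), 986 (D-1), 986 (F-2), 981 (D-2), 971 (G-1)
Next rejected bid: $967 (not a price — pay-as-bid).
Each winning unit pays its own bid.
Revenue = 993 + 986 + 986 + 981 + 971 = $4,917.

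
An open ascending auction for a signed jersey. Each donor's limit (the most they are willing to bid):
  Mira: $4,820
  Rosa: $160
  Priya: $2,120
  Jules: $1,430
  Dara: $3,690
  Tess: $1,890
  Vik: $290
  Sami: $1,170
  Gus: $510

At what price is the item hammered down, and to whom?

Open ascending-bid auction: the price rises until one bidder remains; the winner pays the price at which the last rival dropped out.
Sorting limits: 4,820 (Mira) > 3,690 (Dara) > 2,120 (Priya) > 1,890 (Tess) > 1,430 (Jules) > 1,170 (Sami) > …
Once the price passes $3,690, only Mira is left; the hammer falls at Dara's limit of $3,690.

Mira wins at $3,690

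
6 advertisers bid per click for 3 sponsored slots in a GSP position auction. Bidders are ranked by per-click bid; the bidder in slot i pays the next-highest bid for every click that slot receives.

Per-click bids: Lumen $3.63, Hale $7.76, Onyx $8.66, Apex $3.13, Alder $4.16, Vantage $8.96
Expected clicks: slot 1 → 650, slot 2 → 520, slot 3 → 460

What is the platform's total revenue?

Sorting advertisers: $8.96 (Vantage) > $8.66 (Onyx) > $7.76 (Hale) > $4.16 (Alder) > …
Slot 1: Vantage pays $8.66 × 650 = $5629.00
Slot 2: Onyx pays $7.76 × 520 = $4035.20
Slot 3: Hale pays $4.16 × 460 = $1913.60
Total = $11577.80

Total revenue: $11577.80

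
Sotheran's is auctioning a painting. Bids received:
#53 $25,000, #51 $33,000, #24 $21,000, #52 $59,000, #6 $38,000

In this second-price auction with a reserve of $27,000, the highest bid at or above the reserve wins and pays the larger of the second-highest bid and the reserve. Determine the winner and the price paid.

#52 pays $38,000

Second-price auction with a reserve of $27,000: the highest bid at or above the reserve wins and pays the larger of the second-highest bid and the reserve.
Bids in order: 59,000 (#52) > 38,000 (#6) > 33,000 (#51) > 25,000 (#53) > 21,000 (#24)
#52 has the top bid at or above the reserve ($59,000).
max(second-highest $38,000, reserve $27,000) = $38,000; the reserve does not bind.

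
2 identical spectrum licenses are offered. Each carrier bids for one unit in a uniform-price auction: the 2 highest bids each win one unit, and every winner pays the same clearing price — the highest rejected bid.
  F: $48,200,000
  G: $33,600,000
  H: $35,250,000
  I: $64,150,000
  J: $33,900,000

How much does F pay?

F pays $35,250,000

Ordering the bids: 64,150,000 (I), 48,200,000 (F), 35,250,000 (H), 33,900,000 (J), …
The 2 highest are I, F.
Highest unsuccessful bid: $35,250,000 → clearing price.
F wins → pays $35,250,000.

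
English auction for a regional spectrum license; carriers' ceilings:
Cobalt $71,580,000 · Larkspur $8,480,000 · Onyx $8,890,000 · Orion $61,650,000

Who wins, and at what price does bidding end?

Cobalt wins at $61,650,000

Sorting limits: 71,580,000 (Cobalt) > 61,650,000 (Orion) > 8,890,000 (Onyx) > 8,480,000 (Larkspur)
Orion is the last rival to drop out, at $61,650,000; Cobalt remains and wins at that price.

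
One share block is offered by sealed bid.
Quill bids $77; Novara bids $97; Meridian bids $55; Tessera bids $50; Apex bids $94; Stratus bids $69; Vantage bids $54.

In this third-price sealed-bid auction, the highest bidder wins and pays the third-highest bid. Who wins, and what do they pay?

Bids in order: 97 (Novara) > 94 (Apex) > 77 (Quill) > 69 (Stratus) > 55 (Meridian) > 54 (Vantage) > …
Novara wins; payment is bid #3 in the ranking = $77.

Novara pays $77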